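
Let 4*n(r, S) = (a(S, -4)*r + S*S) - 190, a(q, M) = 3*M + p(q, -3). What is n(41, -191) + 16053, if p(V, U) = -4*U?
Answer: 100503/4 ≈ 25126.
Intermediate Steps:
a(q, M) = 12 + 3*M (a(q, M) = 3*M - 4*(-3) = 3*M + 12 = 12 + 3*M)
n(r, S) = -95/2 + S²/4 (n(r, S) = (((12 + 3*(-4))*r + S*S) - 190)/4 = (((12 - 12)*r + S²) - 190)/4 = ((0*r + S²) - 190)/4 = ((0 + S²) - 190)/4 = (S² - 190)/4 = (-190 + S²)/4 = -95/2 + S²/4)
n(41, -191) + 16053 = (-95/2 + (¼)*(-191)²) + 16053 = (-95/2 + (¼)*36481) + 16053 = (-95/2 + 36481/4) + 16053 = 36291/4 + 16053 = 100503/4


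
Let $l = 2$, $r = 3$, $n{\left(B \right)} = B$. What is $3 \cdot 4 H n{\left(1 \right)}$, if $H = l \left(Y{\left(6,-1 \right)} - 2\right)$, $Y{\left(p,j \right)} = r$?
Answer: $24$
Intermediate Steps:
$Y{\left(p,j \right)} = 3$
$H = 2$ ($H = 2 \left(3 - 2\right) = 2 \cdot 1 = 2$)
$3 \cdot 4 H n{\left(1 \right)} = 3 \cdot 4 \cdot 2 \cdot 1 = 12 \cdot 2 \cdot 1 = 24 \cdot 1 = 24$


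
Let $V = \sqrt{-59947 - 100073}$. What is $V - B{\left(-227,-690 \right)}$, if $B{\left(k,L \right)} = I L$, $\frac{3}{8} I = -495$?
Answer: $-910800 + 6 i \sqrt{4445} \approx -9.108 \cdot 10^{5} + 400.02 i$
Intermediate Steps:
$I = -1320$ ($I = \frac{8}{3} \left(-495\right) = -1320$)
$B{\left(k,L \right)} = - 1320 L$
$V = 6 i \sqrt{4445}$ ($V = \sqrt{-160020} = 6 i \sqrt{4445} \approx 400.02 i$)
$V - B{\left(-227,-690 \right)} = 6 i \sqrt{4445} - \left(-1320\right) \left(-690\right) = 6 i \sqrt{4445} - 910800 = -910800 + 6 i \sqrt{4445}$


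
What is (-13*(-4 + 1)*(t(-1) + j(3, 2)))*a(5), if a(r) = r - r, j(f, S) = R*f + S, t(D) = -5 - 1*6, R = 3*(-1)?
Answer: 0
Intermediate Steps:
R = -3
t(D) = -11 (t(D) = -5 - 6 = -11)
j(f, S) = S - 3*f (j(f, S) = -3*f + S = S - 3*f)
a(r) = 0
(-13*(-4 + 1)*(t(-1) + j(3, 2)))*a(5) = -13*(-4 + 1)*(-11 + (2 - 3*3))*0 = -(-39)*(-11 + (2 - 9))*0 = -(-39)*(-11 - 7)*0 = -(-39)*(-18)*0 = -13*54*0 = -702*0 = 0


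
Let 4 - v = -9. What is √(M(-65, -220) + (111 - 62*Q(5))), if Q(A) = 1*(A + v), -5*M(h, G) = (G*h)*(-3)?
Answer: 5*√303 ≈ 87.034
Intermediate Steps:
v = 13 (v = 4 - 1*(-9) = 4 + 9 = 13)
M(h, G) = 3*G*h/5 (M(h, G) = -G*h*(-3)/5 = -(-3)*G*h/5 = 3*G*h/5)
Q(A) = 13 + A (Q(A) = 1*(A + 13) = 1*(13 + A) = 13 + A)
√(M(-65, -220) + (111 - 62*Q(5))) = √((⅗)*(-220)*(-65) + (111 - 62*(13 + 5))) = √(8580 + (111 - 62*18)) = √(8580 + (111 - 1116)) = √(8580 - 1005) = √7575 = 5*√303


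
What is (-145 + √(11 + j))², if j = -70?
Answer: (145 - I*√59)² ≈ 20966.0 - 2227.5*I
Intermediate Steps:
(-145 + √(11 + j))² = (-145 + √(11 - 70))² = (-145 + √(-59))² = (-145 + I*√59)²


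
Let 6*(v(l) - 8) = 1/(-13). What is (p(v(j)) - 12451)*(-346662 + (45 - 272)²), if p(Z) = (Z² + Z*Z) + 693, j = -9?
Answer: 10441719066031/3042 ≈ 3.4325e+9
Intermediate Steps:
v(l) = 623/78 (v(l) = 8 + (⅙)/(-13) = 8 + (⅙)*(-1/13) = 8 - 1/78 = 623/78)
p(Z) = 693 + 2*Z² (p(Z) = (Z² + Z²) + 693 = 2*Z² + 693 = 693 + 2*Z²)
(p(v(j)) - 12451)*(-346662 + (45 - 272)²) = ((693 + 2*(623/78)²) - 12451)*(-346662 + (45 - 272)²) = ((693 + 2*(388129/6084)) - 12451)*(-346662 + (-227)²) = ((693 + 388129/3042) - 12451)*(-346662 + 51529) = (2496235/3042 - 12451)*(-295133) = -35379707/3042*(-295133) = 10441719066031/3042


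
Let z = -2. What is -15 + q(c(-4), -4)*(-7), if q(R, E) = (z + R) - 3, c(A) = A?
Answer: 48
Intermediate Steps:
q(R, E) = -5 + R (q(R, E) = (-2 + R) - 3 = -5 + R)
-15 + q(c(-4), -4)*(-7) = -15 + (-5 - 4)*(-7) = -15 - 9*(-7) = -15 + 63 = 48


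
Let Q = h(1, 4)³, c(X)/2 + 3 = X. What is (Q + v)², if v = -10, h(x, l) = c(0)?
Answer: 51076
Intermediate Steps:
c(X) = -6 + 2*X
h(x, l) = -6 (h(x, l) = -6 + 2*0 = -6 + 0 = -6)
Q = -216 (Q = (-6)³ = -216)
(Q + v)² = (-216 - 10)² = (-226)² = 51076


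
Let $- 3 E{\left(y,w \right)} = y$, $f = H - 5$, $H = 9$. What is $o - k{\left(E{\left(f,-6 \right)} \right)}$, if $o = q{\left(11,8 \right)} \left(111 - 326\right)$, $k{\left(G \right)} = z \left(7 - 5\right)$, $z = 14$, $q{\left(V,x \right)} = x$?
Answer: $-1748$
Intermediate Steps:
$f = 4$ ($f = 9 - 5 = 4$)
$E{\left(y,w \right)} = - \frac{y}{3}$
$k{\left(G \right)} = 28$ ($k{\left(G \right)} = 14 \left(7 - 5\right) = 14 \cdot 2 = 28$)
$o = -1720$ ($o = 8 \left(111 - 326\right) = 8 \left(-215\right) = -1720$)
$o - k{\left(E{\left(f,-6 \right)} \right)} = -1720 - 28 = -1748$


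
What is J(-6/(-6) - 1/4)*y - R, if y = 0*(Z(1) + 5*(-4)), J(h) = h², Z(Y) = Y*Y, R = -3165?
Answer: 3165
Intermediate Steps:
Z(Y) = Y²
y = 0 (y = 0*(1² + 5*(-4)) = 0*(1 - 20) = 0*(-19) = 0)
J(-6/(-6) - 1/4)*y - R = (-6/(-6) - 1/4)²*0 - 1*(-3165) = (-6*(-⅙) - 1*¼)²*0 + 3165 = (1 - ¼)²*0 + 3165 = (¾)²*0 + 3165 = (9/16)*0 + 3165 = 0 + 3165 = 3165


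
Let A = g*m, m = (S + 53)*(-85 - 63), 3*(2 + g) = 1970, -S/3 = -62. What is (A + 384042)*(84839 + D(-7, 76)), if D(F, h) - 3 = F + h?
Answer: -5800990625102/3 ≈ -1.9337e+12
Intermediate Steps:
S = 186 (S = -3*(-62) = 186)
g = 1964/3 (g = -2 + (⅓)*1970 = -2 + 1970/3 = 1964/3 ≈ 654.67)
D(F, h) = 3 + F + h (D(F, h) = 3 + (F + h) = 3 + F + h)
m = -35372 (m = (186 + 53)*(-85 - 63) = 239*(-148) = -35372)
A = -69470608/3 (A = (1964/3)*(-35372) = -69470608/3 ≈ -2.3157e+7)
(A + 384042)*(84839 + D(-7, 76)) = (-69470608/3 + 384042)*(84839 + (3 - 7 + 76)) = -68318482*(84839 + 72)/3 = -68318482/3*84911 = -5800990625102/3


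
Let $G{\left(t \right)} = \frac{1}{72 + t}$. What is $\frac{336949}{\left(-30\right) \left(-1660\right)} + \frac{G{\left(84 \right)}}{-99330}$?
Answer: $\frac{21754943503}{3215312100} \approx 6.766$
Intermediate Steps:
$\frac{336949}{\left(-30\right) \left(-1660\right)} + \frac{G{\left(84 \right)}}{-99330} = \frac{336949}{\left(-30\right) \left(-1660\right)} + \frac{1}{\left(72 + 84\right) \left(-99330\right)} = \frac{336949}{49800} + \frac{1}{156} \left(- \frac{1}{99330}\right) = 336949 \cdot \frac{1}{49800} + \frac{1}{156} \left(- \frac{1}{99330}\right) = \frac{336949}{49800} - \frac{1}{15495480} = \frac{21754943503}{3215312100}$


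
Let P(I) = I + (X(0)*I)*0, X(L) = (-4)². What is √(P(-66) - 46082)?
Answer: 2*I*√11537 ≈ 214.82*I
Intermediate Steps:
X(L) = 16
P(I) = I (P(I) = I + (16*I)*0 = I + 0 = I)
√(P(-66) - 46082) = √(-66 - 46082) = √(-46148) = 2*I*√11537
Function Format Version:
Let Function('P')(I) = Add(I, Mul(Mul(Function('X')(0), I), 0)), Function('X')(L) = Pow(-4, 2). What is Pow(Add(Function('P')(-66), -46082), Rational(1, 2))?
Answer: Mul(2, I, Pow(11537, Rational(1, 2))) ≈ Mul(214.82, I)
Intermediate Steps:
Function('X')(L) = 16
Function('P')(I) = I (Function('P')(I) = Add(I, Mul(Mul(16, I), 0)) = Add(I, 0) = I)
Pow(Add(Function('P')(-66), -46082), Rational(1, 2)) = Pow(Add(-66, -46082), Rational(1, 2)) = Pow(-46148, Rational(1, 2)) = Mul(2, I, Pow(11537, Rational(1, 2)))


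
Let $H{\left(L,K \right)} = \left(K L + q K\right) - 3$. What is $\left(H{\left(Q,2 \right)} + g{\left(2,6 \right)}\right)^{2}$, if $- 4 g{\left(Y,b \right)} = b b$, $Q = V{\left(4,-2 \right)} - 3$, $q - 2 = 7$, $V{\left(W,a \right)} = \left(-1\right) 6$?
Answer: $144$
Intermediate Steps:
$V{\left(W,a \right)} = -6$
$q = 9$ ($q = 2 + 7 = 9$)
$Q = -9$ ($Q = -6 - 3 = -9$)
$g{\left(Y,b \right)} = - \frac{b^{2}}{4}$ ($g{\left(Y,b \right)} = - \frac{b b}{4} = - \frac{b^{2}}{4}$)
$H{\left(L,K \right)} = -3 + 9 K + K L$ ($H{\left(L,K \right)} = \left(K L + 9 K\right) - 3 = \left(9 K + K L\right) - 3 = -3 + 9 K + K L$)
$\left(H{\left(Q,2 \right)} + g{\left(2,6 \right)}\right)^{2} = \left(\left(-3 + 9 \cdot 2 + 2 \left(-9\right)\right) - \frac{6^{2}}{4}\right)^{2} = \left(\left(-3 + 18 - 18\right) - 9\right)^{2} = \left(-3 - 9\right)^{2} = \left(-12\right)^{2} = 144$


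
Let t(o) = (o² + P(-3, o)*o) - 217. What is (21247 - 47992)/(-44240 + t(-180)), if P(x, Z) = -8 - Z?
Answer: 8915/14339 ≈ 0.62173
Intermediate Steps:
t(o) = -217 + o² + o*(-8 - o) (t(o) = (o² + (-8 - o)*o) - 217 = (o² + o*(-8 - o)) - 217 = -217 + o² + o*(-8 - o))
(21247 - 47992)/(-44240 + t(-180)) = (21247 - 47992)/(-44240 + (-217 - 8*(-180))) = -26745/(-44240 + (-217 + 1440)) = -26745/(-44240 + 1223) = -26745/(-43017) = -26745*(-1/43017) = 8915/14339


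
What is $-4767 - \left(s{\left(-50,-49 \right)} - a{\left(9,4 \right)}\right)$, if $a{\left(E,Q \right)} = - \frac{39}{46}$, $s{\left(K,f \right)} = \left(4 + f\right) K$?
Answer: $- \frac{322821}{46} \approx -7017.8$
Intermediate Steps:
$s{\left(K,f \right)} = K \left(4 + f\right)$
$a{\left(E,Q \right)} = - \frac{39}{46}$ ($a{\left(E,Q \right)} = \left(-39\right) \frac{1}{46} = - \frac{39}{46}$)
$-4767 - \left(s{\left(-50,-49 \right)} - a{\left(9,4 \right)}\right) = -4767 - \left(- 50 \left(4 - 49\right) - - \frac{39}{46}\right) = -4767 - \left(\left(-50\right) \left(-45\right) + \frac{39}{46}\right) = -4767 - \left(2250 + \frac{39}{46}\right) = -4767 - \frac{103539}{46} = - \frac{322821}{46}$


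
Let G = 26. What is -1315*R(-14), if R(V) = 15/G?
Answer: -19725/26 ≈ -758.65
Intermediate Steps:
R(V) = 15/26
-1315*R(-14) = -1315*15/26 = -19725/26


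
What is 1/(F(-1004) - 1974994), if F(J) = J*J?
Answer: -1/966978 ≈ -1.0342e-6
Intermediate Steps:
F(J) = J²
1/(F(-1004) - 1974994) = 1/((-1004)² - 1974994) = 1/(1008016 - 1974994) = 1/(-966978) = -1/966978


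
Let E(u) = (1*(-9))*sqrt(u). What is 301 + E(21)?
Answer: 301 - 9*sqrt(21) ≈ 259.76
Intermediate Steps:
E(u) = -9*sqrt(u)
301 + E(21) = 301 - 9*sqrt(21)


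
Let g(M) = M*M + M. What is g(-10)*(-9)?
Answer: -810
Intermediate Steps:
g(M) = M + M² (g(M) = M² + M = M + M²)
g(-10)*(-9) = -10*(1 - 10)*(-9) = -10*(-9)*(-9) = 90*(-9) = -810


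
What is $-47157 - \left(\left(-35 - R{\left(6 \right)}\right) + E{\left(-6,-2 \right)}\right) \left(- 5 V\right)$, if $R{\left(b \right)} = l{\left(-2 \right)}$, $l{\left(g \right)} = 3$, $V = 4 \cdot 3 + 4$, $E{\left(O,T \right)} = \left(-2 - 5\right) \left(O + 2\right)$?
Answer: $-47957$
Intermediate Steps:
$E{\left(O,T \right)} = -14 - 7 O$ ($E{\left(O,T \right)} = - 7 \left(2 + O\right) = -14 - 7 O$)
$V = 16$ ($V = 12 + 4 = 16$)
$R{\left(b \right)} = 3$
$-47157 - \left(\left(-35 - R{\left(6 \right)}\right) + E{\left(-6,-2 \right)}\right) \left(- 5 V\right) = -47157 - \left(\left(-35 - 3\right) - -28\right) \left(\left(-5\right) 16\right) = -47157 - \left(\left(-35 - 3\right) + \left(-14 + 42\right)\right) \left(-80\right) = -47157 - \left(-38 + 28\right) \left(-80\right) = -47157 - \left(-10\right) \left(-80\right) = -47157 - 800 = -47957$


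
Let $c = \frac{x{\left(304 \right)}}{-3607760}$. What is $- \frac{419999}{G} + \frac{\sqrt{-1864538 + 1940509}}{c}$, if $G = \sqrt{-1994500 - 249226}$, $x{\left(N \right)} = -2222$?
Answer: $\frac{1803880 \sqrt{75971}}{1111} + \frac{419999 i \sqrt{2243726}}{2243726} \approx 4.4753 \cdot 10^{5} + 280.39 i$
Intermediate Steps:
$c = \frac{1111}{1803880}$ ($c = - \frac{2222}{-3607760} = \left(-2222\right) \left(- \frac{1}{3607760}\right) = \frac{1111}{1803880} \approx 0.00061589$)
$G = i \sqrt{2243726}$ ($G = \sqrt{-2243726} = i \sqrt{2243726} \approx 1497.9 i$)
$- \frac{419999}{G} + \frac{\sqrt{-1864538 + 1940509}}{c} = - \frac{419999}{i \sqrt{2243726}} + \frac{\sqrt{-1864538 + 1940509}}{\frac{1111}{1803880}} = - 419999 \left(- \frac{i \sqrt{2243726}}{2243726}\right) + \sqrt{75971} \cdot \frac{1803880}{1111} = \frac{419999 i \sqrt{2243726}}{2243726} + \frac{1803880 \sqrt{75971}}{1111} = \frac{1803880 \sqrt{75971}}{1111} + \frac{419999 i \sqrt{2243726}}{2243726}$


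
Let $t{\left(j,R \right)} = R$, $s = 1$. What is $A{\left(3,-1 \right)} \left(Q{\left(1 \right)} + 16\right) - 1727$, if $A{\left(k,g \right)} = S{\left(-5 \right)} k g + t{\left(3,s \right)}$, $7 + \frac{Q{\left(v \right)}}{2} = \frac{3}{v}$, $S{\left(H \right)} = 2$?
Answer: $-1767$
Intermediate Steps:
$Q{\left(v \right)} = -14 + \frac{6}{v}$ ($Q{\left(v \right)} = -14 + 2 \frac{3}{v} = -14 + \frac{6}{v}$)
$A{\left(k,g \right)} = 1 + 2 g k$ ($A{\left(k,g \right)} = 2 k g + 1 = 2 g k + 1 = 1 + 2 g k$)
$A{\left(3,-1 \right)} \left(Q{\left(1 \right)} + 16\right) - 1727 = \left(1 + 2 \left(-1\right) 3\right) \left(\left(-14 + \frac{6}{1}\right) + 16\right) - 1727 = \left(1 - 6\right) \left(\left(-14 + 6 \cdot 1\right) + 16\right) - 1727 = - 5 \left(\left(-14 + 6\right) + 16\right) - 1727 = - 5 \left(-8 + 16\right) - 1727 = \left(-5\right) 8 - 1727 = -40 - 1727 = -1767$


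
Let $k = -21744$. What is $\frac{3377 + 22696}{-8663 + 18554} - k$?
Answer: $\frac{23899553}{1099} \approx 21747.0$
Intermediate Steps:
$\frac{3377 + 22696}{-8663 + 18554} - k = \frac{3377 + 22696}{-8663 + 18554} - -21744 = \frac{26073}{9891} + 21744 = 26073 \cdot \frac{1}{9891} + 21744 = \frac{2897}{1099} + 21744 = \frac{23899553}{1099}$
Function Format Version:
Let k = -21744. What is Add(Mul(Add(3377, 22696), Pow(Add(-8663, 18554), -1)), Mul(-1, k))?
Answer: Rational(23899553, 1099) ≈ 21747.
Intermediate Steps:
Add(Mul(Add(3377, 22696), Pow(Add(-8663, 18554), -1)), Mul(-1, k)) = Add(Mul(Add(3377, 22696), Pow(Add(-8663, 18554), -1)), Mul(-1, -21744)) = Add(Mul(26073, Pow(9891, -1)), 21744) = Add(Mul(26073, Rational(1, 9891)), 21744) = Add(Rational(2897, 1099), 21744) = Rational(23899553, 1099)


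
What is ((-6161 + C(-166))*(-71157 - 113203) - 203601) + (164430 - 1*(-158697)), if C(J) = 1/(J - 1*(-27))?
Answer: 157898830914/139 ≈ 1.1360e+9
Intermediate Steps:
C(J) = 1/(27 + J) (C(J) = 1/(J + 27) = 1/(27 + J))
((-6161 + C(-166))*(-71157 - 113203) - 203601) + (164430 - 1*(-158697)) = ((-6161 + 1/(27 - 166))*(-71157 - 113203) - 203601) + (164430 - 1*(-158697)) = ((-6161 + 1/(-139))*(-184360) - 203601) + (164430 + 158697) = ((-6161 - 1/139)*(-184360) - 203601) + 323127 = (-856380/139*(-184360) - 203601) + 323127 = (157882216800/139 - 203601) + 323127 = 157853916261/139 + 323127 = 157898830914/139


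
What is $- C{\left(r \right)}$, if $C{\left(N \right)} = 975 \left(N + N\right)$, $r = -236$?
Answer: $460200$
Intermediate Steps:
$C{\left(N \right)} = 1950 N$ ($C{\left(N \right)} = 975 \cdot 2 N = 1950 N$)
$- C{\left(r \right)} = - 1950 \left(-236\right) = \left(-1\right) \left(-460200\right) = 460200$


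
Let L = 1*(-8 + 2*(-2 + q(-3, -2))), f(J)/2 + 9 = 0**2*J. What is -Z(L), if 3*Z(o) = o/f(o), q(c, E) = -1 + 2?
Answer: -5/27 ≈ -0.18519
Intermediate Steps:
q(c, E) = 1
f(J) = -18 (f(J) = -18 + 2*(0**2*J) = -18 + 2*(0*J) = -18 + 2*0 = -18 + 0 = -18)
L = -10 (L = 1*(-8 + 2*(-2 + 1)) = 1*(-8 + 2*(-1)) = 1*(-8 - 2) = 1*(-10) = -10)
Z(o) = -o/54 (Z(o) = (o/(-18))/3 = (o*(-1/18))/3 = (-o/18)/3 = -o/54)
-Z(L) = -(-1)*(-10)/54 = -1*5/27 = -5/27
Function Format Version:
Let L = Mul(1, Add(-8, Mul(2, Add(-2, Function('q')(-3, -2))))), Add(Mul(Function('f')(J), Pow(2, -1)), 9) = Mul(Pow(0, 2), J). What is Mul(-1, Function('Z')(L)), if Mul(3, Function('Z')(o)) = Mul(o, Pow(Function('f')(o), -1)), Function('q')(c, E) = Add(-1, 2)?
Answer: Rational(-5, 27) ≈ -0.18519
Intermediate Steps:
Function('q')(c, E) = 1
Function('f')(J) = -18 (Function('f')(J) = Add(-18, Mul(2, Mul(Pow(0, 2), J))) = Add(-18, Mul(2, Mul(0, J))) = Add(-18, Mul(2, 0)) = Add(-18, 0) = -18)
L = -10 (L = Mul(1, Add(-8, Mul(2, Add(-2, 1)))) = Mul(1, Add(-8, Mul(2, -1))) = Mul(1, Add(-8, -2)) = Mul(1, -10) = -10)
Function('Z')(o) = Mul(Rational(-1, 54), o) (Function('Z')(o) = Mul(Rational(1, 3), Mul(o, Pow(-18, -1))) = Mul(Rational(1, 3), Mul(o, Rational(-1, 18))) = Mul(Rational(1, 3), Mul(Rational(-1, 18), o)) = Mul(Rational(-1, 54), o))
Mul(-1, Function('Z')(L)) = Mul(-1, Mul(Rational(-1, 54), -10)) = Mul(-1, Rational(5, 27)) = Rational(-5, 27)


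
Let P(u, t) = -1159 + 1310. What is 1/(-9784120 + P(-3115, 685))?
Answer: -1/9783969 ≈ -1.0221e-7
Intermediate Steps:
P(u, t) = 151
1/(-9784120 + P(-3115, 685)) = 1/(-9784120 + 151) = 1/(-9783969) = -1/9783969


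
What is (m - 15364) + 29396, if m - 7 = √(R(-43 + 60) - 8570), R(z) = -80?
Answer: 14039 + 5*I*√346 ≈ 14039.0 + 93.005*I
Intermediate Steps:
m = 7 + 5*I*√346 (m = 7 + √(-80 - 8570) = 7 + √(-8650) = 7 + 5*I*√346 ≈ 7.0 + 93.005*I)
(m - 15364) + 29396 = ((7 + 5*I*√346) - 15364) + 29396 = (-15357 + 5*I*√346) + 29396 = 14039 + 5*I*√346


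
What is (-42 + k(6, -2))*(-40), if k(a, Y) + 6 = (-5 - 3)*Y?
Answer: 1280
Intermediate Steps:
k(a, Y) = -6 - 8*Y (k(a, Y) = -6 + (-5 - 3)*Y = -6 - 8*Y)
(-42 + k(6, -2))*(-40) = (-42 + (-6 - 8*(-2)))*(-40) = (-42 + (-6 + 16))*(-40) = (-42 + 10)*(-40) = -32*(-40) = 1280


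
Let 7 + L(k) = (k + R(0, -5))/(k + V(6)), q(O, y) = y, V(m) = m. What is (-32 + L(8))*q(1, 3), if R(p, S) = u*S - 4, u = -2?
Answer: -114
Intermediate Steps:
R(p, S) = -4 - 2*S (R(p, S) = -2*S - 4 = -4 - 2*S)
L(k) = -6 (L(k) = -7 + (k + (-4 - 2*(-5)))/(k + 6) = -7 + (k + (-4 + 10))/(6 + k) = -7 + (k + 6)/(6 + k) = -7 + (6 + k)/(6 + k) = -7 + 1 = -6)
(-32 + L(8))*q(1, 3) = (-32 - 6)*3 = -38*3 = -114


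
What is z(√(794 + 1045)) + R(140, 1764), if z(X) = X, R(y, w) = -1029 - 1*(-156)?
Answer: -873 + √1839 ≈ -830.12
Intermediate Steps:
R(y, w) = -873 (R(y, w) = -1029 + 156 = -873)
z(√(794 + 1045)) + R(140, 1764) = √(794 + 1045) - 873 = √1839 - 873 = -873 + √1839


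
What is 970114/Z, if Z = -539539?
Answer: -970114/539539 ≈ -1.7980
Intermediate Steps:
970114/Z = 970114/(-539539) = 970114*(-1/539539) = -970114/539539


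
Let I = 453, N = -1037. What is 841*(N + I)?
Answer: -491144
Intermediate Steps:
841*(N + I) = 841*(-1037 + 453) = 841*(-584) = -491144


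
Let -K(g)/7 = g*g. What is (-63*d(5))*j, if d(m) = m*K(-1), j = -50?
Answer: -110250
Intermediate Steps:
K(g) = -7*g**2 (K(g) = -7*g*g = -7*g**2)
d(m) = -7*m (d(m) = m*(-7*(-1)**2) = m*(-7*1) = m*(-7) = -7*m)
(-63*d(5))*j = -(-441)*5*(-50) = -63*(-35)*(-50) = 2205*(-50) = -110250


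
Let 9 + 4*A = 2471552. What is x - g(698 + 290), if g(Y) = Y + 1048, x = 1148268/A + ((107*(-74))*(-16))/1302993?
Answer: -6550443117109084/3220403228199 ≈ -2034.0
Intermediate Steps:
A = 2471543/4 (A = -9/4 + (¼)*2471552 = -9/4 + 617888 = 2471543/4 ≈ 6.1789e+5)
x = 6297855504080/3220403228199 (x = 1148268/(2471543/4) + ((107*(-74))*(-16))/1302993 = 1148268*(4/2471543) - 7918*(-16)*(1/1302993) = 4593072/2471543 + 126688*(1/1302993) = 4593072/2471543 + 126688/1302993 = 6297855504080/3220403228199 ≈ 1.9556)
g(Y) = 1048 + Y
x - g(698 + 290) = 6297855504080/3220403228199 - (1048 + (698 + 290)) = 6297855504080/3220403228199 - (1048 + 988) = 6297855504080/3220403228199 - 1*2036 = 6297855504080/3220403228199 - 2036 = -6550443117109084/3220403228199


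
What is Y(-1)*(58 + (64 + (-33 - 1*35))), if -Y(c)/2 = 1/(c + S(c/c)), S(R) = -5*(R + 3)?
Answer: 36/7 ≈ 5.1429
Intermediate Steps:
S(R) = -15 - 5*R (S(R) = -5*(3 + R) = -15 - 5*R)
Y(c) = -2/(-20 + c) (Y(c) = -2/(c + (-15 - 5*c/c)) = -2/(c + (-15 - 5*1)) = -2/(c + (-15 - 5)) = -2/(c - 20) = -2/(-20 + c))
Y(-1)*(58 + (64 + (-33 - 1*35))) = (-2/(-20 - 1))*(58 + (64 + (-33 - 1*35))) = (-2/(-21))*(58 + (64 + (-33 - 35))) = (-2*(-1/21))*(58 + (64 - 68)) = 2*(58 - 4)/21 = (2/21)*54 = 36/7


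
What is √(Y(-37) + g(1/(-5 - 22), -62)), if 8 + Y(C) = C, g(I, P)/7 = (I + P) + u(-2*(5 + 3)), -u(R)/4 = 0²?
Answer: 2*I*√9705/9 ≈ 21.892*I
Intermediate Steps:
u(R) = 0 (u(R) = -4*0² = -4*0 = 0)
g(I, P) = 7*I + 7*P (g(I, P) = 7*((I + P) + 0) = 7*(I + P) = 7*I + 7*P)
Y(C) = -8 + C
√(Y(-37) + g(1/(-5 - 22), -62)) = √((-8 - 37) + (7/(-5 - 22) + 7*(-62))) = √(-45 + (7/(-27) - 434)) = √(-45 + (7*(-1/27) - 434)) = √(-45 + (-7/27 - 434)) = √(-45 - 11725/27) = √(-12940/27) = 2*I*√9705/9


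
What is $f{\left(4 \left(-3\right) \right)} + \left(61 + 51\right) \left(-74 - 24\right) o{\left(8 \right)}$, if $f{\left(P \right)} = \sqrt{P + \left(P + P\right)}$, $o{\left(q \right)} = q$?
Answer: $-87808 + 6 i \approx -87808.0 + 6.0 i$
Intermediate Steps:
$f{\left(P \right)} = \sqrt{3} \sqrt{P}$ ($f{\left(P \right)} = \sqrt{P + 2 P} = \sqrt{3 P} = \sqrt{3} \sqrt{P}$)
$f{\left(4 \left(-3\right) \right)} + \left(61 + 51\right) \left(-74 - 24\right) o{\left(8 \right)} = \sqrt{3} \sqrt{4 \left(-3\right)} + \left(61 + 51\right) \left(-74 - 24\right) 8 = \sqrt{3} \sqrt{-12} + 112 \left(-98\right) 8 = \sqrt{3} \cdot 2 i \sqrt{3} - 87808 = 6 i - 87808 = -87808 + 6 i$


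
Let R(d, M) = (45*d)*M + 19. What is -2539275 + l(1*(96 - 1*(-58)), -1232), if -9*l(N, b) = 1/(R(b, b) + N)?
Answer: -1560943831379176/614720277 ≈ -2.5393e+6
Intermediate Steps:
R(d, M) = 19 + 45*M*d (R(d, M) = 45*M*d + 19 = 19 + 45*M*d)
l(N, b) = -1/(9*(19 + N + 45*b**2)) (l(N, b) = -1/(9*((19 + 45*b*b) + N)) = -1/(9*((19 + 45*b**2) + N)) = -1/(9*(19 + N + 45*b**2)))
-2539275 + l(1*(96 - 1*(-58)), -1232) = -2539275 - 1/(171 + 9*(1*(96 - 1*(-58))) + 405*(-1232)**2) = -2539275 - 1/(171 + 9*(1*(96 + 58)) + 405*1517824) = -2539275 - 1/(171 + 9*(1*154) + 614718720) = -2539275 - 1/(171 + 9*154 + 614718720) = -2539275 - 1/(171 + 1386 + 614718720) = -2539275 - 1/614720277 = -1560943831379176/614720277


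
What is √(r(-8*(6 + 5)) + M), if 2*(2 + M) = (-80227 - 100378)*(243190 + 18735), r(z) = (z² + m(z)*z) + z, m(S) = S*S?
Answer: I*√94612624522/2 ≈ 1.538e+5*I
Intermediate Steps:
m(S) = S²
r(z) = z + z² + z³ (r(z) = (z² + z²*z) + z = (z² + z³) + z = z + z² + z³)
M = -47304964629/2 (M = -2 + ((-80227 - 100378)*(243190 + 18735))/2 = -2 + (-180605*261925)/2 = -2 + (½)*(-47304964625) = -2 - 47304964625/2 = -47304964629/2 ≈ -2.3652e+10)
√(r(-8*(6 + 5)) + M) = √((-8*(6 + 5))*(1 - 8*(6 + 5) + (-8*(6 + 5))²) - 47304964629/2) = √((-8*11)*(1 - 8*11 + (-8*11)²) - 47304964629/2) = √(-88*(1 - 88 + (-88)²) - 47304964629/2) = √(-88*(1 - 88 + 7744) - 47304964629/2) = √(-88*7657 - 47304964629/2) = √(-673816 - 47304964629/2) = √(-47306312261/2) = I*√94612624522/2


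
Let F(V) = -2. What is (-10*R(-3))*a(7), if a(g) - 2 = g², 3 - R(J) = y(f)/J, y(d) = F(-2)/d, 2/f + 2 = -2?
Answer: -2210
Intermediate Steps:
f = -½ (f = 2/(-2 - 2) = 2/(-4) = 2*(-¼) = -½ ≈ -0.50000)
y(d) = -2/d
R(J) = 3 - 4/J (R(J) = 3 - (-2/(-½))/J = 3 - (-2*(-2))/J = 3 - 4/J)
a(g) = 2 + g²
(-10*R(-3))*a(7) = (-10*(3 - 4/(-3)))*(2 + 7²) = (-10*(3 - 4*(-⅓)))*(2 + 49) = -10*(3 + 4/3)*51 = -10*13/3*51 = -130/3*51 = -2210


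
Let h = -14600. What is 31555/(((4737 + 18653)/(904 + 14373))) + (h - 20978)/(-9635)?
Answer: 929107105229/45072530 ≈ 20614.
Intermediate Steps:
31555/(((4737 + 18653)/(904 + 14373))) + (h - 20978)/(-9635) = 31555/(((4737 + 18653)/(904 + 14373))) + (-14600 - 20978)/(-9635) = 31555/((23390/15277)) - 35578*(-1/9635) = 31555/((23390*(1/15277))) + 35578/9635 = 31555/(23390/15277) + 35578/9635 = 31555*(15277/23390) + 35578/9635 = 96413147/4678 + 35578/9635 = 929107105229/45072530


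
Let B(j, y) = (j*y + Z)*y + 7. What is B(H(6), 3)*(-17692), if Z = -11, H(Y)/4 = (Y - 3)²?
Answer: -5272216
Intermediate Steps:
H(Y) = 4*(-3 + Y)² (H(Y) = 4*(Y - 3)² = 4*(-3 + Y)²)
B(j, y) = 7 + y*(-11 + j*y) (B(j, y) = (j*y - 11)*y + 7 = (-11 + j*y)*y + 7 = y*(-11 + j*y) + 7 = 7 + y*(-11 + j*y))
B(H(6), 3)*(-17692) = (7 - 11*3 + (4*(-3 + 6)²)*3²)*(-17692) = (7 - 33 + (4*3²)*9)*(-17692) = (7 - 33 + (4*9)*9)*(-17692) = (7 - 33 + 36*9)*(-17692) = (7 - 33 + 324)*(-17692) = 298*(-17692) = -5272216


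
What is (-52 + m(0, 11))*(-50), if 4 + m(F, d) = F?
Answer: 2800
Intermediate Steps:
m(F, d) = -4 + F
(-52 + m(0, 11))*(-50) = (-52 + (-4 + 0))*(-50) = (-52 - 4)*(-50) = -56*(-50) = 2800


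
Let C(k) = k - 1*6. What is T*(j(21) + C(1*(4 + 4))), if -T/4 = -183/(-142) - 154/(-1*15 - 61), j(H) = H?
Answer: -411424/1349 ≈ -304.98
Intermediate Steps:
C(k) = -6 + k (C(k) = k - 6 = -6 + k)
T = -17888/1349 (T = -4*(-183/(-142) - 154/(-1*15 - 61)) = -4*(-183*(-1/142) - 154/(-15 - 61)) = -4*(183/142 - 154/(-76)) = -4*(183/142 - 154*(-1/76)) = -4*(183/142 + 77/38) = -4*4472/1349 = -17888/1349 ≈ -13.260)
T*(j(21) + C(1*(4 + 4))) = -17888*(21 + (-6 + 1*(4 + 4)))/1349 = -17888*(21 + (-6 + 1*8))/1349 = -17888*(21 + (-6 + 8))/1349 = -17888*(21 + 2)/1349 = -17888/1349*23 = -411424/1349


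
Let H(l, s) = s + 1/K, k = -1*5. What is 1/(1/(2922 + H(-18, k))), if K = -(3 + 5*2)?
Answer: 37920/13 ≈ 2916.9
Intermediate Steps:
k = -5
K = -13 (K = -(3 + 10) = -1*13 = -13)
H(l, s) = -1/13 + s (H(l, s) = s + 1/(-13) = s - 1/13 = -1/13 + s)
1/(1/(2922 + H(-18, k))) = 1/(1/(2922 + (-1/13 - 5))) = 1/(1/(2922 - 66/13)) = 1/(1/(37920/13)) = 1/(13/37920) = 37920/13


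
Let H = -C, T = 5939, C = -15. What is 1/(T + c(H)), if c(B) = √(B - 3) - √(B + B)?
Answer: 1/(5939 - √30 + 2*√3) ≈ 0.00016844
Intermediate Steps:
H = 15 (H = -1*(-15) = 15)
c(B) = √(-3 + B) - √2*√B (c(B) = √(-3 + B) - √(2*B) = √(-3 + B) - √2*√B)
1/(T + c(H)) = 1/(5939 + (√(-3 + 15) - √2*√15)) = 1/(5939 + (√12 - √30)) = 1/(5939 + (2*√3 - √30)) = 1/(5939 + (-√30 + 2*√3)) = 1/(5939 - √30 + 2*√3)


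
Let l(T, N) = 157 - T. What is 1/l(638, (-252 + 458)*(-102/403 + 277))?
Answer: -1/481 ≈ -0.0020790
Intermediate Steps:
1/l(638, (-252 + 458)*(-102/403 + 277)) = 1/(157 - 1*638) = 1/(157 - 638) = 1/(-481) = -1/481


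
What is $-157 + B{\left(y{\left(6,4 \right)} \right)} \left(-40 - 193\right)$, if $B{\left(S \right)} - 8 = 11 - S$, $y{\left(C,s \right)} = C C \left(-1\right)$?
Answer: $-12972$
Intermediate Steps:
$y{\left(C,s \right)} = - C^{2}$ ($y{\left(C,s \right)} = C^{2} \left(-1\right) = - C^{2}$)
$B{\left(S \right)} = 19 - S$ ($B{\left(S \right)} = 8 - \left(-11 + S\right) = 19 - S$)
$-157 + B{\left(y{\left(6,4 \right)} \right)} \left(-40 - 193\right) = -157 + \left(19 - - 6^{2}\right) \left(-40 - 193\right) = -157 + \left(19 - \left(-1\right) 36\right) \left(-40 - 193\right) = -157 + \left(19 - -36\right) \left(-233\right) = -157 + \left(19 + 36\right) \left(-233\right) = -157 + 55 \left(-233\right) = -157 - 12815 = -12972$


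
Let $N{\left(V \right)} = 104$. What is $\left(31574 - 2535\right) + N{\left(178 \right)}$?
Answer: $29143$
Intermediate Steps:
$\left(31574 - 2535\right) + N{\left(178 \right)} = \left(31574 - 2535\right) + 104 = 29039 + 104 = 29143$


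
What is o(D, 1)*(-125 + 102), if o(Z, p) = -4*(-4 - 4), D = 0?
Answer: -736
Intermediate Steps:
o(Z, p) = 32 (o(Z, p) = -4*(-8) = 32)
o(D, 1)*(-125 + 102) = 32*(-125 + 102) = 32*(-23) = -736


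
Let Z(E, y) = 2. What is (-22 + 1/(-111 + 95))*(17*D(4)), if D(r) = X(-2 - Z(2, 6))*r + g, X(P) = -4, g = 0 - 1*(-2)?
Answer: 42007/8 ≈ 5250.9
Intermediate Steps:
g = 2 (g = 0 + 2 = 2)
D(r) = 2 - 4*r (D(r) = -4*r + 2 = 2 - 4*r)
(-22 + 1/(-111 + 95))*(17*D(4)) = (-22 + 1/(-111 + 95))*(17*(2 - 4*4)) = (-22 + 1/(-16))*(17*(2 - 16)) = (-22 - 1/16)*(17*(-14)) = -353/16*(-238) = 42007/8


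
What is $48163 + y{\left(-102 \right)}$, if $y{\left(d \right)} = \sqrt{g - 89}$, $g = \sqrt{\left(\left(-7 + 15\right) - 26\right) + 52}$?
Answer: $48163 + \sqrt{-89 + \sqrt{34}} \approx 48163.0 + 9.1197 i$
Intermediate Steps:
$g = \sqrt{34}$ ($g = \sqrt{\left(8 - 26\right) + 52} = \sqrt{-18 + 52} = \sqrt{34} \approx 5.8309$)
$y{\left(d \right)} = \sqrt{-89 + \sqrt{34}}$ ($y{\left(d \right)} = \sqrt{\sqrt{34} - 89} = \sqrt{-89 + \sqrt{34}}$)
$48163 + y{\left(-102 \right)} = 48163 + \sqrt{-89 + \sqrt{34}}$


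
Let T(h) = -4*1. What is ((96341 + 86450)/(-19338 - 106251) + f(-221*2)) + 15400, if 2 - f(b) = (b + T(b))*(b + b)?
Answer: -47581082509/125589 ≈ -3.7886e+5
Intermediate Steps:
T(h) = -4
f(b) = 2 - 2*b*(-4 + b) (f(b) = 2 - (b - 4)*(b + b) = 2 - (-4 + b)*2*b = 2 - 2*b*(-4 + b))
((96341 + 86450)/(-19338 - 106251) + f(-221*2)) + 15400 = ((96341 + 86450)/(-19338 - 106251) + (2 - 2*(-221*2)**2 + 8*(-221*2))) + 15400 = (182791/(-125589) + (2 - 2*(-442)**2 + 8*(-442))) + 15400 = (182791*(-1/125589) + (2 - 2*195364 - 3536)) + 15400 = (-182791/125589 + (2 - 390728 - 3536)) + 15400 = (-182791/125589 - 394262) + 15400 = -49515153109/125589 + 15400 = -47581082509/125589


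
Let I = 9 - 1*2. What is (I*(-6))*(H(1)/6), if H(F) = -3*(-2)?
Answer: -42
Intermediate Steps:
H(F) = 6
I = 7 (I = 9 - 2 = 7)
(I*(-6))*(H(1)/6) = (7*(-6))*(6/6) = -252/6 = -42*1 = -42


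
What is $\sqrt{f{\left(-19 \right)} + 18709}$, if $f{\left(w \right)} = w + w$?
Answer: $\sqrt{18671} \approx 136.64$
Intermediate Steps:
$f{\left(w \right)} = 2 w$
$\sqrt{f{\left(-19 \right)} + 18709} = \sqrt{2 \left(-19\right) + 18709} = \sqrt{-38 + 18709} = \sqrt{18671}$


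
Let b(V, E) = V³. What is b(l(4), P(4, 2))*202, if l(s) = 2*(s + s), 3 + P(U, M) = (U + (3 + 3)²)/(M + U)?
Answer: 827392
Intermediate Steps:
P(U, M) = -3 + (36 + U)/(M + U) (P(U, M) = -3 + (U + (3 + 3)²)/(M + U) = -3 + (U + 6²)/(M + U) = -3 + (U + 36)/(M + U) = -3 + (36 + U)/(M + U))
l(s) = 4*s (l(s) = 2*(2*s) = 4*s)
b(l(4), P(4, 2))*202 = (4*4)³*202 = 16³*202 = 4096*202 = 827392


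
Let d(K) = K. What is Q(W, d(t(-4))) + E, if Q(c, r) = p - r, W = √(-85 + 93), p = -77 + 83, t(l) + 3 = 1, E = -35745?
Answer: -35737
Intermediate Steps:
t(l) = -2 (t(l) = -3 + 1 = -2)
p = 6
W = 2*√2 (W = √8 = 2*√2 ≈ 2.8284)
Q(c, r) = 6 - r
Q(W, d(t(-4))) + E = (6 - 1*(-2)) - 35745 = (6 + 2) - 35745 = 8 - 35745 = -35737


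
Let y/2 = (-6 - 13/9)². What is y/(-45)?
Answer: -8978/3645 ≈ -2.4631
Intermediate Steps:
y = 8978/81 (y = 2*(-6 - 13/9)² = 2*(-67/9)² = 2*(4489/81) = 8978/81 ≈ 110.84)
y/(-45) = (8978/81)/(-45) = (8978/81)*(-1/45) = -8978/3645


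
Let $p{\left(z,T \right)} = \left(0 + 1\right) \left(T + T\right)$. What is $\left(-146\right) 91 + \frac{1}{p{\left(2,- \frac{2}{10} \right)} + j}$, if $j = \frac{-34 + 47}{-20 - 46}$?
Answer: $- \frac{2617672}{197} \approx -13288.0$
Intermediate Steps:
$p{\left(z,T \right)} = 2 T$ ($p{\left(z,T \right)} = 1 \cdot 2 T = 2 T$)
$j = - \frac{13}{66}$ ($j = \frac{13}{-66} = 13 \left(- \frac{1}{66}\right) = - \frac{13}{66} \approx -0.19697$)
$\left(-146\right) 91 + \frac{1}{p{\left(2,- \frac{2}{10} \right)} + j} = \left(-146\right) 91 + \frac{1}{2 \left(- \frac{2}{10}\right) - \frac{13}{66}} = -13286 + \frac{1}{2 \left(\left(-2\right) \frac{1}{10}\right) - \frac{13}{66}} = -13286 + \frac{1}{2 \left(- \frac{1}{5}\right) - \frac{13}{66}} = -13286 + \frac{1}{- \frac{2}{5} - \frac{13}{66}} = -13286 + \frac{1}{- \frac{197}{330}} = -13286 - \frac{330}{197} = - \frac{2617672}{197}$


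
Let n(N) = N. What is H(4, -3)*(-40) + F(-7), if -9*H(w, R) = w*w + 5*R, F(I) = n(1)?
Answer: 49/9 ≈ 5.4444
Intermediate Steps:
F(I) = 1
H(w, R) = -5*R/9 - w**2/9 (H(w, R) = -(w*w + 5*R)/9 = -(w**2 + 5*R)/9 = -5*R/9 - w**2/9)
H(4, -3)*(-40) + F(-7) = (-5/9*(-3) - 1/9*4**2)*(-40) + 1 = (5/3 - 1/9*16)*(-40) + 1 = (5/3 - 16/9)*(-40) + 1 = -1/9*(-40) + 1 = 40/9 + 1 = 49/9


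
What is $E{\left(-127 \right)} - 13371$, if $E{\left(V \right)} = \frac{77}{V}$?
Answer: $- \frac{1698194}{127} \approx -13372.0$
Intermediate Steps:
$E{\left(-127 \right)} - 13371 = \frac{77}{-127} - 13371 = 77 \left(- \frac{1}{127}\right) - 13371 = - \frac{77}{127} - 13371 = - \frac{1698194}{127}$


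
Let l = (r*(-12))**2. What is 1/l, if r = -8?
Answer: 1/9216 ≈ 0.00010851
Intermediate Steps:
l = 9216 (l = (-8*(-12))**2 = 96**2 = 9216)
1/l = 1/9216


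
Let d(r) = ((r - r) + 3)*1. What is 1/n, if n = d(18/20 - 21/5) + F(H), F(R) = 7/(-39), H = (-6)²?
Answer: 39/110 ≈ 0.35455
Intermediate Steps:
d(r) = 3 (d(r) = (0 + 3)*1 = 3*1 = 3)
H = 36
F(R) = -7/39 (F(R) = 7*(-1/39) = -7/39)
n = 110/39 (n = 3 - 7/39 = 110/39 ≈ 2.8205)
1/n = 1/(110/39) = 39/110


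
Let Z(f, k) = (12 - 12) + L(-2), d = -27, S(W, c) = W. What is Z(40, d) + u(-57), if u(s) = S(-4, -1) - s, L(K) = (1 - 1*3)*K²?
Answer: 45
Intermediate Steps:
L(K) = -2*K² (L(K) = (1 - 3)*K² = -2*K²)
Z(f, k) = -8 (Z(f, k) = (12 - 12) - 2*(-2)² = 0 - 2*4 = 0 - 8 = -8)
u(s) = -4 - s
Z(40, d) + u(-57) = -8 + (-4 - 1*(-57)) = -8 + (-4 + 57) = -8 + 53 = 45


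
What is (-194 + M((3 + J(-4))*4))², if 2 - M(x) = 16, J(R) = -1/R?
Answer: 43264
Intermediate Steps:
M(x) = -14 (M(x) = 2 - 1*16 = 2 - 16 = -14)
(-194 + M((3 + J(-4))*4))² = (-194 - 14)² = (-208)² = 43264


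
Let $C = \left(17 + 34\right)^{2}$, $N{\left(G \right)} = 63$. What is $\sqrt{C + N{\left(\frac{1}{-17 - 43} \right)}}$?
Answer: $6 \sqrt{74} \approx 51.614$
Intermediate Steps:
$C = 2601$ ($C = 51^{2} = 2601$)
$\sqrt{C + N{\left(\frac{1}{-17 - 43} \right)}} = \sqrt{2601 + 63} = \sqrt{2664} = 6 \sqrt{74}$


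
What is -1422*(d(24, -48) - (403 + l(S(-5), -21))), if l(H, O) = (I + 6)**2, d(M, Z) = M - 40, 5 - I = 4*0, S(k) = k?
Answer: 767880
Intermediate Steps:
I = 5 (I = 5 - 4*0 = 5 - 1*0 = 5 + 0 = 5)
d(M, Z) = -40 + M
l(H, O) = 121 (l(H, O) = (5 + 6)**2 = 11**2 = 121)
-1422*(d(24, -48) - (403 + l(S(-5), -21))) = -1422*((-40 + 24) - (403 + 121)) = -1422*(-16 - 1*524) = -1422*(-16 - 524) = -1422*(-540) = 767880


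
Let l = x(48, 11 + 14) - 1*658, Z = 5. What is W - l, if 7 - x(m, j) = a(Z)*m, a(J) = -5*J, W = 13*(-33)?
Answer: -978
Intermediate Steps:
W = -429
x(m, j) = 7 + 25*m (x(m, j) = 7 - (-5*5)*m = 7 - (-25)*m = 7 + 25*m)
l = 549 (l = (7 + 25*48) - 1*658 = (7 + 1200) - 658 = 1207 - 658 = 549)
W - l = -429 - 1*549 = -429 - 549 = -978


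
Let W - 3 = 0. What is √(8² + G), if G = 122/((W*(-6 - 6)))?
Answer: √2182/6 ≈ 7.7853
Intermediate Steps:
W = 3 (W = 3 + 0 = 3)
G = -61/18 (G = 122/((3*(-6 - 6))) = 122/((3*(-12))) = 122/(-36) = 122*(-1/36) = -61/18 ≈ -3.3889)
√(8² + G) = √(8² - 61/18) = √(64 - 61/18) = √(1091/18) = √2182/6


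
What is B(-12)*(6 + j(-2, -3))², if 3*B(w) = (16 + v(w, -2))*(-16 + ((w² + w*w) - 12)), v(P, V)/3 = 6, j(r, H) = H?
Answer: 26520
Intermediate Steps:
v(P, V) = 18 (v(P, V) = 3*6 = 18)
B(w) = -952/3 + 68*w²/3 (B(w) = ((16 + 18)*(-16 + ((w² + w*w) - 12)))/3 = (34*(-16 + ((w² + w²) - 12)))/3 = (34*(-16 + (2*w² - 12)))/3 = (34*(-16 + (-12 + 2*w²)))/3 = (34*(-28 + 2*w²))/3 = (-952 + 68*w²)/3 = -952/3 + 68*w²/3)
B(-12)*(6 + j(-2, -3))² = (-952/3 + (68/3)*(-12)²)*(6 - 3)² = (-952/3 + (68/3)*144)*3² = (-952/3 + 3264)*9 = (8840/3)*9 = 26520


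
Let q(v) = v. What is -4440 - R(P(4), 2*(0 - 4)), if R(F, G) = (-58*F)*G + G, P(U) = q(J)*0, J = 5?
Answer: -4432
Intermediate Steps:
P(U) = 0 (P(U) = 5*0 = 0)
R(F, G) = G - 58*F*G (R(F, G) = -58*F*G + G = G - 58*F*G)
-4440 - R(P(4), 2*(0 - 4)) = -4440 - 2*(0 - 4)*(1 - 58*0) = -4440 - 2*(-4)*(1 + 0) = -4440 - (-8) = -4440 - 1*(-8) = -4440 + 8 = -4432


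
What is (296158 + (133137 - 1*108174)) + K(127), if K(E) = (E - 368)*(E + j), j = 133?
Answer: 258461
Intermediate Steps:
K(E) = (-368 + E)*(133 + E) (K(E) = (E - 368)*(E + 133) = (-368 + E)*(133 + E))
(296158 + (133137 - 1*108174)) + K(127) = (296158 + (133137 - 1*108174)) + (-48944 + 127² - 235*127) = (296158 + (133137 - 108174)) + (-48944 + 16129 - 29845) = (296158 + 24963) - 62660 = 321121 - 62660 = 258461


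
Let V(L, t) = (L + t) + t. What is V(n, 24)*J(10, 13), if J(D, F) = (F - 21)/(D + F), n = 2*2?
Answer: -416/23 ≈ -18.087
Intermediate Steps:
n = 4
J(D, F) = (-21 + F)/(D + F)
V(L, t) = L + 2*t
V(n, 24)*J(10, 13) = (4 + 2*24)*((-21 + 13)/(10 + 13)) = (4 + 48)*(-8/23) = 52*((1/23)*(-8)) = 52*(-8/23) = -416/23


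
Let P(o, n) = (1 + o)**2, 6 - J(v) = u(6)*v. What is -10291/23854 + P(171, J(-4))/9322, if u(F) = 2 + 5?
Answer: 304882017/111183494 ≈ 2.7422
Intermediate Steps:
u(F) = 7
J(v) = 6 - 7*v
-10291/23854 + P(171, J(-4))/9322 = -10291/23854 + (1 + 171)**2/9322 = -10291*1/23854 + 172**2*(1/9322) = -10291/23854 + 29584*(1/9322) = -10291/23854 + 14792/4661 = 304882017/111183494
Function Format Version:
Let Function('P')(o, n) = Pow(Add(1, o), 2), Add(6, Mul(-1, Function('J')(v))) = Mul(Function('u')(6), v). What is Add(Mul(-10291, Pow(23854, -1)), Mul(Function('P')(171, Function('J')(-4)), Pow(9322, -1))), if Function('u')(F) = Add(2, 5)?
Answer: Rational(304882017, 111183494) ≈ 2.7422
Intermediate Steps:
Function('u')(F) = 7
Function('J')(v) = Add(6, Mul(-7, v)) (Function('J')(v) = Add(6, Mul(-1, Mul(7, v))) = Add(6, Mul(-7, v)))
Add(Mul(-10291, Pow(23854, -1)), Mul(Function('P')(171, Function('J')(-4)), Pow(9322, -1))) = Add(Mul(-10291, Pow(23854, -1)), Mul(Pow(Add(1, 171), 2), Pow(9322, -1))) = Add(Mul(-10291, Rational(1, 23854)), Mul(Pow(172, 2), Rational(1, 9322))) = Add(Rational(-10291, 23854), Mul(29584, Rational(1, 9322))) = Add(Rational(-10291, 23854), Rational(14792, 4661)) = Rational(304882017, 111183494)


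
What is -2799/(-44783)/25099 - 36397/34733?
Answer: -40910440775582/39040187820961 ≈ -1.0479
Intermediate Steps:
-2799/(-44783)/25099 - 36397/34733 = -2799*(-1/44783)*(1/25099) - 36397*1/34733 = (2799/44783)*(1/25099) - 36397/34733 = 2799/1124008517 - 36397/34733 = -40910440775582/39040187820961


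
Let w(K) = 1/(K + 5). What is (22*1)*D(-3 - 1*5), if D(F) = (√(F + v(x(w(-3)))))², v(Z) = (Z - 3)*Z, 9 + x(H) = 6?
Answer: 220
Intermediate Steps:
w(K) = 1/(5 + K)
x(H) = -3 (x(H) = -9 + 6 = -3)
v(Z) = Z*(-3 + Z) (v(Z) = (-3 + Z)*Z = Z*(-3 + Z))
D(F) = 18 + F (D(F) = (√(F - 3*(-3 - 3)))² = (√(F - 3*(-6)))² = (√(F + 18))² = (√(18 + F))² = 18 + F)
(22*1)*D(-3 - 1*5) = (22*1)*(18 + (-3 - 1*5)) = 22*(18 + (-3 - 5)) = 22*(18 - 8) = 22*10 = 220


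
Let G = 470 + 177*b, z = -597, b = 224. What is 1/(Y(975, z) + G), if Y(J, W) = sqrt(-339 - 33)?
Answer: 20059/804727148 - I*sqrt(93)/804727148 ≈ 2.4926e-5 - 1.1984e-8*I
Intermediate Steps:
Y(J, W) = 2*I*sqrt(93) (Y(J, W) = sqrt(-372) = 2*I*sqrt(93))
G = 40118 (G = 470 + 177*224 = 470 + 39648 = 40118)
1/(Y(975, z) + G) = 1/(2*I*sqrt(93) + 40118) = 1/(40118 + 2*I*sqrt(93))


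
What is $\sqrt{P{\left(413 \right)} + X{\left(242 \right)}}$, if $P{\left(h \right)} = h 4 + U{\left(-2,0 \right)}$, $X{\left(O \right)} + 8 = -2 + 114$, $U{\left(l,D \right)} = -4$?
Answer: $2 \sqrt{438} \approx 41.857$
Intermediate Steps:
$X{\left(O \right)} = 104$ ($X{\left(O \right)} = -8 + \left(-2 + 114\right) = -8 + 112 = 104$)
$P{\left(h \right)} = -4 + 4 h$ ($P{\left(h \right)} = h 4 - 4 = 4 h - 4 = -4 + 4 h$)
$\sqrt{P{\left(413 \right)} + X{\left(242 \right)}} = \sqrt{\left(-4 + 4 \cdot 413\right) + 104} = \sqrt{\left(-4 + 1652\right) + 104} = \sqrt{1648 + 104} = \sqrt{1752} = 2 \sqrt{438}$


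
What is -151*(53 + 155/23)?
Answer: -207474/23 ≈ -9020.6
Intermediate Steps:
-151*(53 + 155/23) = -151*1374/23 = -207474/23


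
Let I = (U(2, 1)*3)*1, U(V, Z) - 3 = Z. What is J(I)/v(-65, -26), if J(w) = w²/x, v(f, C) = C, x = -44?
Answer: 18/143 ≈ 0.12587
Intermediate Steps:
U(V, Z) = 3 + Z
I = 12 (I = ((3 + 1)*3)*1 = (4*3)*1 = 12*1 = 12)
J(w) = -w²/44 (J(w) = w²/(-44) = -w²/44)
J(I)/v(-65, -26) = -1/44*12²/(-26) = -1/44*144*(-1/26) = -36/11*(-1/26) = 18/143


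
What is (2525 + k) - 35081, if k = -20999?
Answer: -53555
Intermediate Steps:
(2525 + k) - 35081 = (2525 - 20999) - 35081 = -18474 - 35081 = -53555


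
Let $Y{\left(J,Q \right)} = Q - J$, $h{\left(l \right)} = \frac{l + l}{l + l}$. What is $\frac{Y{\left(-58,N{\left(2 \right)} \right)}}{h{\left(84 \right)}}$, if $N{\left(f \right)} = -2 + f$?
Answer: $58$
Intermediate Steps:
$h{\left(l \right)} = 1$ ($h{\left(l \right)} = \frac{2 l}{2 l} = 2 l \frac{1}{2 l} = 1$)
$\frac{Y{\left(-58,N{\left(2 \right)} \right)}}{h{\left(84 \right)}} = \frac{\left(-2 + 2\right) - -58}{1} = \left(0 + 58\right) 1 = 58 \cdot 1 = 58$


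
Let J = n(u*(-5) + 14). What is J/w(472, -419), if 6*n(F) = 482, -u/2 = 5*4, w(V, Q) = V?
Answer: 241/1416 ≈ 0.17020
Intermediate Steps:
u = -40 (u = -10*4 = -2*20 = -40)
n(F) = 241/3 (n(F) = (⅙)*482 = 241/3)
J = 241/3 ≈ 80.333
J/w(472, -419) = (241/3)/472 = (241/3)*(1/472) = 241/1416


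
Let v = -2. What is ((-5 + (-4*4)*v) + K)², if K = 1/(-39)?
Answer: 1106704/1521 ≈ 727.62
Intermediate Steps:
K = -1/39 ≈ -0.025641
((-5 + (-4*4)*v) + K)² = ((-5 - 4*4*(-2)) - 1/39)² = ((-5 - 16*(-2)) - 1/39)² = ((-5 + 32) - 1/39)² = (27 - 1/39)² = (1052/39)² = 1106704/1521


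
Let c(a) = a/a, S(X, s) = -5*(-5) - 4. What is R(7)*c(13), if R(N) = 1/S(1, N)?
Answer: 1/21 ≈ 0.047619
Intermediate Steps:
S(X, s) = 21 (S(X, s) = 25 - 4 = 21)
c(a) = 1
R(N) = 1/21
R(7)*c(13) = (1/21)*1 = 1/21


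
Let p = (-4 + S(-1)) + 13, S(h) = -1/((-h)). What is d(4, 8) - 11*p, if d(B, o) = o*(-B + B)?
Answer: -88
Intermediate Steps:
S(h) = 1/h (S(h) = -(-1)/h = 1/h)
p = 8 (p = (-4 + 1/(-1)) + 13 = (-4 - 1) + 13 = -5 + 13 = 8)
d(B, o) = 0 (d(B, o) = o*0 = 0)
d(4, 8) - 11*p = 0 - 11*8 = 0 - 88 = -88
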